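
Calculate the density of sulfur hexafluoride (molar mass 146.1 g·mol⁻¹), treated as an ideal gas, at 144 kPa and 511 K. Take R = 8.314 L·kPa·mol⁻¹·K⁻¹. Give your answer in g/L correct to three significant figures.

ρ ≈ 4.95 g/L

ρ = PM/(RT) = (144 × 146.1) / (8.314 × 511.0)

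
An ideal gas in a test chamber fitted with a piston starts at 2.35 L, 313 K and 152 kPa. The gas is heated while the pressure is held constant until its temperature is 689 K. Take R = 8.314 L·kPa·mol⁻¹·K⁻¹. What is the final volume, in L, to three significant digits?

V₂ ≈ 5.17 L

P constant ⇒ V ∝ T: P₂ = P₁; V₂ = V₁·(T₂/T₁) = 5.173 L.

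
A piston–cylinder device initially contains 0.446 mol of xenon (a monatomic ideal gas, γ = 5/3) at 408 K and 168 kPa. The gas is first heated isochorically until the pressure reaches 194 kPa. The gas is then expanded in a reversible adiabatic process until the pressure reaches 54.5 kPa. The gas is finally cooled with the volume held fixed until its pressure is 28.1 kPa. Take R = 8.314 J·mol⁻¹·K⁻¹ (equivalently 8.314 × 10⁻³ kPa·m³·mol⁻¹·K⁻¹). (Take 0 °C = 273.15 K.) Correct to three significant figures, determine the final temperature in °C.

T₄ ≈ -127 °C

From PV = nRT: V₁ = nRT₁/P₁ = 0.009005 m³.
Isochoric, so P/T is constant: V₂ = V₁; T₂ = T₁·(P₂/P₁) = 471.1 K.
Reversible adiabatic, γ = 5/3: T₃ = T₂·(P₃/P₂)^((γ−1)/γ) = 283.5 K; V₃ = V₂·(P₂/P₃)^(1/γ) = 0.01929 m³.
Isochoric, so P/T is constant: V₄ = V₃; T₄ = T₃·(P₄/P₃) = 146.2 K.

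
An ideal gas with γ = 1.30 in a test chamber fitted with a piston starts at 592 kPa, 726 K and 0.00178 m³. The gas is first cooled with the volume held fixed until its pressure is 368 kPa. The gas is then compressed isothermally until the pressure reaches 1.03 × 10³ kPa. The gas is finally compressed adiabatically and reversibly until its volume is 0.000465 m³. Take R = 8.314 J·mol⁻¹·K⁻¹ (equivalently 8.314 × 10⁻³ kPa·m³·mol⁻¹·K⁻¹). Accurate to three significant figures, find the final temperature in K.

T₄ ≈ 496 K

Isochoric, so P/T is constant: V₂ = V₁; T₂ = T₁·(P₂/P₁) = 451.3 K.
T constant ⇒ Boyle's law P V = const: T₃ = T₂; V₃ = V₂·(P₂/P₃) = 0.0006360 m³.
Reversible adiabatic, γ = 1.30: T₄ = T₃·(V₃/V₄)^(γ−1) = 495.7 K; P₄ = P₃·(V₃/V₄)^γ = 1547 kPa.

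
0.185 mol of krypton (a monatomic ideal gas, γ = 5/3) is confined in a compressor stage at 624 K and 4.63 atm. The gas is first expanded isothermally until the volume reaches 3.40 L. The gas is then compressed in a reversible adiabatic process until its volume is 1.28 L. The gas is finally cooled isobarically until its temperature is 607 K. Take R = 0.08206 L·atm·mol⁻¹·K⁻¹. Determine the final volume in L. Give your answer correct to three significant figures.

V₄ ≈ 0.649 L

From PV = nRT: V₁ = nRT₁/P₁ = 2.046 L.
T constant ⇒ Boyle's law P V = const: T₂ = T₁; P₂ = P₁·(V₁/V₂) = 2.786 atm.
Adiabatic (γ = 5/3), T V^(γ−1) and P V^γ constant: T₃ = T₂·(V₂/V₃)^(γ−1) = 1197 K; P₃ = P₂·(V₂/V₃)^γ = 14.19 atm.
Isobaric, so V/T is constant: P₄ = P₃; V₄ = V₃·(T₄/T₃) = 0.6492 L.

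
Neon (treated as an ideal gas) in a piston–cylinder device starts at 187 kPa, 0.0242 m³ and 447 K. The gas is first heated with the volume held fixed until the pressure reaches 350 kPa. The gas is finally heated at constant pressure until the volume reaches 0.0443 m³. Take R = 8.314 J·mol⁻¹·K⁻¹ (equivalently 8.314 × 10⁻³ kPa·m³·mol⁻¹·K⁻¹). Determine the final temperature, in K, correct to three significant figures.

Isochoric, so P/T is constant: V₂ = V₁; T₂ = T₁·(P₂/P₁) = 836.6 K.
Isobaric, so V/T is constant: P₃ = P₂; T₃ = T₂·(V₃/V₂) = 1532 K.

T₃ ≈ 1.53e+03 K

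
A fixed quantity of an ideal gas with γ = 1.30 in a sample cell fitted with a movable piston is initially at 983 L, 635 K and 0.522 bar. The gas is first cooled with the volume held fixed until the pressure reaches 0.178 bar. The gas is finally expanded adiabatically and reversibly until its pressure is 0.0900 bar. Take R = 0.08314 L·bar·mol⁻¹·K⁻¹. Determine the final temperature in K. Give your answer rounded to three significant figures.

T₃ ≈ 185 K

V constant ⇒ P ∝ T: V₂ = V₁; T₂ = T₁·(P₂/P₁) = 216.5 K.
Adiabatic (γ = 1.30), T V^(γ−1) and P V^γ constant: T₃ = T₂·(P₃/P₂)^((γ−1)/γ) = 185.0 K; V₃ = V₂·(P₂/P₃)^(1/γ) = 1661 L.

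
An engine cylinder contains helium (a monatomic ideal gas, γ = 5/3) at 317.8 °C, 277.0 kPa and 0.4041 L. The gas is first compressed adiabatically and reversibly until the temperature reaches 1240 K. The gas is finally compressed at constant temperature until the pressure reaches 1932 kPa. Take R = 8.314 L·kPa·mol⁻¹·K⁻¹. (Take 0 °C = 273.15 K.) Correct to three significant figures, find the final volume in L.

V₃ ≈ 0.122 L

Convert: T₁ = 591.0 K.
Reversible adiabatic, γ = 5/3: P₂ = P₁·(T₂/T₁)^(γ/(γ−1)) = 1767 kPa; V₂ = V₁·(T₁/T₂)^(1/(γ−1)) = 0.1329 L.
Isothermal, so P V is constant: T₃ = T₂; V₃ = V₂·(P₂/P₃) = 0.1216 L.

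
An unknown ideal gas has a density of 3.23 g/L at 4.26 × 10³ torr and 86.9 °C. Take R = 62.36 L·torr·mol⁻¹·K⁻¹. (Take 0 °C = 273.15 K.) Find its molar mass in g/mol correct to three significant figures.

M ≈ 17.0 g/mol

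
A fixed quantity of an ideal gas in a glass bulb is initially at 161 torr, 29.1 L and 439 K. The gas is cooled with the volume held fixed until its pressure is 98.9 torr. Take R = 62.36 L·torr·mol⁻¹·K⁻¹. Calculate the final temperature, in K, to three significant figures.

V constant ⇒ P ∝ T: V₂ = V₁; T₂ = T₁·(P₂/P₁) = 269.7 K.

T₂ ≈ 270 K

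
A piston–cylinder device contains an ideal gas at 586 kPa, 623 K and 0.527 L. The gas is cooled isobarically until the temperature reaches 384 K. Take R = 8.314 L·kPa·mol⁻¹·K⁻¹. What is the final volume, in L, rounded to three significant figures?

Isobaric, so V/T is constant: P₂ = P₁; V₂ = V₁·(T₂/T₁) = 0.3248 L.

V₂ ≈ 0.325 L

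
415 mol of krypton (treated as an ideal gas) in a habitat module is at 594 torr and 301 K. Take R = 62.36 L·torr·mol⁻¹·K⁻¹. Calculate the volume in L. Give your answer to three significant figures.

PV = nRT ⇒ V = nRT/P = (415 × 62.36 × 301) / 594

V ≈ 1.31e+04 L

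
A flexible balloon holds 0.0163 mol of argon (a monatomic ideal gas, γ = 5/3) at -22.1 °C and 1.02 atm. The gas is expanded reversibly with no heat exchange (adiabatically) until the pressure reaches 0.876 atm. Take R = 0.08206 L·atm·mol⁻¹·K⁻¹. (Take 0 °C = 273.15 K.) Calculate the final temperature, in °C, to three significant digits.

T₂ ≈ -36.9 °C

Convert: T₁ = 251.0 K.
From PV = nRT: V₁ = nRT₁/P₁ = 0.3292 L.
Reversible adiabatic, γ = 5/3: T₂ = T₁·(P₂/P₁)^((γ−1)/γ) = 236.2 K; V₂ = V₁·(P₁/P₂)^(1/γ) = 0.3607 L.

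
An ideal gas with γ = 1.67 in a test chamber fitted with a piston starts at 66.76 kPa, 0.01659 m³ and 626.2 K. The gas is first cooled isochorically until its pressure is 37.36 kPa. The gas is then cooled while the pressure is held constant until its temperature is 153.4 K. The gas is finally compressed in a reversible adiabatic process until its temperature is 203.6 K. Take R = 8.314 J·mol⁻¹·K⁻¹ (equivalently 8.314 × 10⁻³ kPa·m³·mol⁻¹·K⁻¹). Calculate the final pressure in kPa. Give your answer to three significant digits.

P₄ ≈ 75.7 kPa

Isochoric, so P/T is constant: V₂ = V₁; T₂ = T₁·(P₂/P₁) = 350.4 K.
Isobaric, so V/T is constant: P₃ = P₂; V₃ = V₂·(T₃/T₂) = 0.007262 m³.
Reversible adiabatic, γ = 1.67: P₄ = P₃·(T₄/T₃)^(γ/(γ−1)) = 75.66 kPa; V₄ = V₃·(T₃/T₄)^(1/(γ−1)) = 0.004759 m³.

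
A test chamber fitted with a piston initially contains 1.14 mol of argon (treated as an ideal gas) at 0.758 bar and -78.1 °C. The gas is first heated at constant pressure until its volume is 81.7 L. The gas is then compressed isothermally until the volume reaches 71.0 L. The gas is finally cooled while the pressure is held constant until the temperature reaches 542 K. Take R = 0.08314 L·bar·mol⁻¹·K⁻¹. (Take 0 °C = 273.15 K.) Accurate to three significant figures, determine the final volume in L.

Convert: T₁ = 195.0 K.
From PV = nRT: V₁ = nRT₁/P₁ = 24.39 L.
Isobaric, so V/T is constant: P₂ = P₁; T₂ = T₁·(V₂/V₁) = 653.4 K.
Isothermal, so P V is constant: T₃ = T₂; P₃ = P₂·(V₂/V₃) = 0.8722 bar.
P constant ⇒ V ∝ T: P₄ = P₃; V₄ = V₃·(T₄/T₃) = 58.90 L.

V₄ ≈ 58.9 L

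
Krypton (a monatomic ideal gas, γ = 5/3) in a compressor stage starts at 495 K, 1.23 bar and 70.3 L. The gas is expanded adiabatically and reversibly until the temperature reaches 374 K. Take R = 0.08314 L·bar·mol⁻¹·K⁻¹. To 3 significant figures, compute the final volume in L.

V₂ ≈ 107 L

Adiabatic (γ = 5/3), T V^(γ−1) and P V^γ constant: P₂ = P₁·(T₂/T₁)^(γ/(γ−1)) = 0.6103 bar; V₂ = V₁·(T₁/T₂)^(1/(γ−1)) = 107.0 L.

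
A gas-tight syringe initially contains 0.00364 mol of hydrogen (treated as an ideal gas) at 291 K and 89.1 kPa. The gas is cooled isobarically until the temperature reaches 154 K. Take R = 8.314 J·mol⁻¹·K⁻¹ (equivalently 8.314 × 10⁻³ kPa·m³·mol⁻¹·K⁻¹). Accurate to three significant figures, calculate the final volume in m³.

V₂ ≈ 5.23e-05 m³

From PV = nRT: V₁ = nRT₁/P₁ = 9.884e-05 m³.
P constant ⇒ V ∝ T: P₂ = P₁; V₂ = V₁·(T₂/T₁) = 5.231e-05 m³.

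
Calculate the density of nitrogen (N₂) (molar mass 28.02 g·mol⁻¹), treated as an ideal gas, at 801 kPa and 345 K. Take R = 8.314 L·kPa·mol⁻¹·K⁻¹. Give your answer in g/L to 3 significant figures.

ρ ≈ 7.82 g/L

ρ = PM/(RT) = (801 × 28.02) / (8.314 × 345.0)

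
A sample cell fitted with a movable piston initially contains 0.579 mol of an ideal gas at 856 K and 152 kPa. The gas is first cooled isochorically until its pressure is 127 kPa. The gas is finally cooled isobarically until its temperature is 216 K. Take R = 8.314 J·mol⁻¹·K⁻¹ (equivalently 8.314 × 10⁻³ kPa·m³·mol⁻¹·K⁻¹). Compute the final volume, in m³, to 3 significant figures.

From PV = nRT: V₁ = nRT₁/P₁ = 0.02711 m³.
V constant ⇒ P ∝ T: V₂ = V₁; T₂ = T₁·(P₂/P₁) = 715.2 K.
Isobaric, so V/T is constant: P₃ = P₂; V₃ = V₂·(T₃/T₂) = 0.008187 m³.

V₃ ≈ 0.00819 m³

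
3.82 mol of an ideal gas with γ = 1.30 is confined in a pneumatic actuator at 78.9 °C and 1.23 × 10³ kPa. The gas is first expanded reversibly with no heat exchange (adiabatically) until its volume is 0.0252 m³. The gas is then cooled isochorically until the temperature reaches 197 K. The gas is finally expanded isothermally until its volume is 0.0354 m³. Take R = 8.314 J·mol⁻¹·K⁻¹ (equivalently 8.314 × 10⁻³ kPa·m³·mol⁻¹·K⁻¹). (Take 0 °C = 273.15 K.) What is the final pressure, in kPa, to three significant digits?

Convert: T₁ = 352.0 K.
From PV = nRT: V₁ = nRT₁/P₁ = 0.009090 m³.
Reversible adiabatic, γ = 1.30: T₂ = T₁·(V₁/V₂)^(γ−1) = 259.3 K; P₂ = P₁·(V₁/V₂)^γ = 326.8 kPa.
Isochoric, so P/T is constant: V₃ = V₂; P₃ = P₂·(T₃/T₂) = 248.3 kPa.
Isothermal, so P V is constant: T₄ = T₃; P₄ = P₃·(V₃/V₄) = 176.7 kPa.

P₄ ≈ 177 kPa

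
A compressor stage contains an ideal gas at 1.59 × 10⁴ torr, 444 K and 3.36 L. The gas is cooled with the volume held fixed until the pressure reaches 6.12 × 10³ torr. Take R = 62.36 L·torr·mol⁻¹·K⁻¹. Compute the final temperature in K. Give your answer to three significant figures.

T₂ ≈ 171 K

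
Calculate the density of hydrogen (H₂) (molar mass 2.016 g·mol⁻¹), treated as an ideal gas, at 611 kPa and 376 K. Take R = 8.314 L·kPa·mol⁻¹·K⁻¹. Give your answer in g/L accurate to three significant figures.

ρ = PM/(RT) = (611 × 2.016) / (8.314 × 376.0)

ρ ≈ 0.394 g/L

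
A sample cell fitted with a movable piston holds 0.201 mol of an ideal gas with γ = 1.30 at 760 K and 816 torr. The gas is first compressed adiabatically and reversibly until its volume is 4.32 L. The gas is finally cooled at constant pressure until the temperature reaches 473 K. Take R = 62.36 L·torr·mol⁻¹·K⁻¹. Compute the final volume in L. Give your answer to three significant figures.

V₃ ≈ 2.00 L

From PV = nRT: V₁ = nRT₁/P₁ = 11.67 L.
Adiabatic (γ = 1.30), T V^(γ−1) and P V^γ constant: T₂ = T₁·(V₁/V₂)^(γ−1) = 1024 K; P₂ = P₁·(V₁/V₂)^γ = 2971 torr.
Isobaric, so V/T is constant: P₃ = P₂; V₃ = V₂·(T₃/T₂) = 1.995 L.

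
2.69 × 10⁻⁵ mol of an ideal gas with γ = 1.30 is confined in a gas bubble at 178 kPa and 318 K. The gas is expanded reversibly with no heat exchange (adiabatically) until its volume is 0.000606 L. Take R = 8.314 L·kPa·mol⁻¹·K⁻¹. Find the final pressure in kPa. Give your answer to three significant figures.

P₂ ≈ 104 kPa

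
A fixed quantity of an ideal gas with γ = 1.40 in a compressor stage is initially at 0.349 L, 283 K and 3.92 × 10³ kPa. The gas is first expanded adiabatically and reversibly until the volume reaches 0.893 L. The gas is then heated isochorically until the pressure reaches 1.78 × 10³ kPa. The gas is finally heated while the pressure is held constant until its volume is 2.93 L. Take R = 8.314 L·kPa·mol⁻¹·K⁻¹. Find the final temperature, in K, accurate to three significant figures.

T₄ ≈ 1.08e+03 K

Reversible adiabatic, γ = 1.40: T₂ = T₁·(V₁/V₂)^(γ−1) = 194.3 K; P₂ = P₁·(V₁/V₂)^γ = 1052 kPa.
Isochoric, so P/T is constant: V₃ = V₂; T₃ = T₂·(P₃/P₂) = 328.8 K.
P constant ⇒ V ∝ T: P₄ = P₃; T₄ = T₃·(V₄/V₃) = 1079 K.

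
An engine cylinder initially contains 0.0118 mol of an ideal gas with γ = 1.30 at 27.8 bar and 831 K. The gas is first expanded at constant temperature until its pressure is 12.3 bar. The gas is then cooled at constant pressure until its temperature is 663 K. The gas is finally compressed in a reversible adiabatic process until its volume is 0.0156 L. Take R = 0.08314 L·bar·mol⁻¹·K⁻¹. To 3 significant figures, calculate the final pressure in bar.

P₄ ≈ 60.1 bar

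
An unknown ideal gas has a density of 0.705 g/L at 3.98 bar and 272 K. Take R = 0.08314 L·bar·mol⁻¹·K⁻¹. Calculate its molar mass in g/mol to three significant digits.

ρ = PM/(RT) ⇒ M = ρRT/P = (0.705 × 0.08314 × 272.0) / 3.98

M ≈ 4.01 g/mol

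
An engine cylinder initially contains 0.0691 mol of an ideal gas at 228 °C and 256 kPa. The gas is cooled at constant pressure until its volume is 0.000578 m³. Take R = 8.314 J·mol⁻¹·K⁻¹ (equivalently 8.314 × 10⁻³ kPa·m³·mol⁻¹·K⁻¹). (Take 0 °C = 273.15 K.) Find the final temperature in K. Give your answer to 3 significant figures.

T₂ ≈ 258 K

Convert: T₁ = 501.1 K.
From PV = nRT: V₁ = nRT₁/P₁ = 0.001125 m³.
Isobaric, so V/T is constant: P₂ = P₁; T₂ = T₁·(V₂/V₁) = 257.6 K.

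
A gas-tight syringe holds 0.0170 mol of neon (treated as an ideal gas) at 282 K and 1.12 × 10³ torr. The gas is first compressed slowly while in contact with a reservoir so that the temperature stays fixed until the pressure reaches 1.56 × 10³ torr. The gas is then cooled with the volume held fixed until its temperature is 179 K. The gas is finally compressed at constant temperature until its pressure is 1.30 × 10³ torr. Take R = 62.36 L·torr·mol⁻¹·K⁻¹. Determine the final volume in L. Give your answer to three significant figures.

From PV = nRT: V₁ = nRT₁/P₁ = 0.2669 L.
Isothermal, so P V is constant: T₂ = T₁; V₂ = V₁·(P₁/P₂) = 0.1916 L.
Isochoric, so P/T is constant: V₃ = V₂; P₃ = P₂·(T₃/T₂) = 990.2 torr.
Isothermal, so P V is constant: T₄ = T₃; V₄ = V₃·(P₃/P₄) = 0.1460 L.

V₄ ≈ 0.146 L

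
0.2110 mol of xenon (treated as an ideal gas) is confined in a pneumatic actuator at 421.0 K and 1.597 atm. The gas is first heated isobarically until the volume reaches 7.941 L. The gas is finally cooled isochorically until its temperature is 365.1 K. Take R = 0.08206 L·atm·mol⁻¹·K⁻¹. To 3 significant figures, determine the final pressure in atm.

P₃ ≈ 0.796 atm

From PV = nRT: V₁ = nRT₁/P₁ = 4.564 L.
Isobaric, so V/T is constant: P₂ = P₁; T₂ = T₁·(V₂/V₁) = 732.4 K.
V constant ⇒ P ∝ T: V₃ = V₂; P₃ = P₂·(T₃/T₂) = 0.7961 atm.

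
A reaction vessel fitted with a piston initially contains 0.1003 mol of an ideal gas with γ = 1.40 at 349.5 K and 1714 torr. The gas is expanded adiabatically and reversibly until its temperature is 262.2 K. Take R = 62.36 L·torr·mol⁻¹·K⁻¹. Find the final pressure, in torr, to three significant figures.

From PV = nRT: V₁ = nRT₁/P₁ = 1.275 L.
Reversible adiabatic, γ = 1.40: P₂ = P₁·(T₂/T₁)^(γ/(γ−1)) = 626.8 torr; V₂ = V₁·(T₁/T₂)^(1/(γ−1)) = 2.616 L.

P₂ ≈ 627 torr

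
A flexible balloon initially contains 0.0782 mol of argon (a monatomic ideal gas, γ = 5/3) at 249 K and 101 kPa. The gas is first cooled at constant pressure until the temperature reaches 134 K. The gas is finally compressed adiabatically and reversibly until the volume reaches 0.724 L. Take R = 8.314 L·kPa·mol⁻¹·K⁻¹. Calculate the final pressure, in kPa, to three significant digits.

From PV = nRT: V₁ = nRT₁/P₁ = 1.603 L.
P constant ⇒ V ∝ T: P₂ = P₁; V₂ = V₁·(T₂/T₁) = 0.8626 L.
Adiabatic (γ = 5/3), T V^(γ−1) and P V^γ constant: T₃ = T₂·(V₂/V₃)^(γ−1) = 150.6 K; P₃ = P₂·(V₂/V₃)^γ = 135.2 kPa.

P₃ ≈ 135 kPa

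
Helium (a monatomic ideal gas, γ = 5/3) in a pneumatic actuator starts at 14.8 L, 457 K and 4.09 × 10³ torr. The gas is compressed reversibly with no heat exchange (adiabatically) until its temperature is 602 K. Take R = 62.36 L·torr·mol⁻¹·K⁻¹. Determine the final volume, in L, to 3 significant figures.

Reversible adiabatic, γ = 5/3: P₂ = P₁·(T₂/T₁)^(γ/(γ−1)) = 8146 torr; V₂ = V₁·(T₁/T₂)^(1/(γ−1)) = 9.789 L.

V₂ ≈ 9.79 L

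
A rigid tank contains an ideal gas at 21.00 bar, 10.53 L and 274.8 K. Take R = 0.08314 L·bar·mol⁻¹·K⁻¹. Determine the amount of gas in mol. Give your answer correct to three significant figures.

n ≈ 9.68 mol

PV = nRT ⇒ n = PV/(RT) = (21.00 × 10.53) / (0.08314 × 274.8)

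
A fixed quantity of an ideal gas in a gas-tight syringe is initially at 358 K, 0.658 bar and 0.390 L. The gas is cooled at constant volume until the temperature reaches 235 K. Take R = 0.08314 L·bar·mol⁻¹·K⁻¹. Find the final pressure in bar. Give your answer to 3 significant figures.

P₂ ≈ 0.432 bar

Isochoric, so P/T is constant: V₂ = V₁; P₂ = P₁·(T₂/T₁) = 0.4319 bar.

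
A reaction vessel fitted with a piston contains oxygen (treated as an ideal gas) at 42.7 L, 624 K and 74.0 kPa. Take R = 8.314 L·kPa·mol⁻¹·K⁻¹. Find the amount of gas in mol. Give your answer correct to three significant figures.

n ≈ 0.609 mol

PV = nRT ⇒ n = PV/(RT) = (74.0 × 42.7) / (8.314 × 624)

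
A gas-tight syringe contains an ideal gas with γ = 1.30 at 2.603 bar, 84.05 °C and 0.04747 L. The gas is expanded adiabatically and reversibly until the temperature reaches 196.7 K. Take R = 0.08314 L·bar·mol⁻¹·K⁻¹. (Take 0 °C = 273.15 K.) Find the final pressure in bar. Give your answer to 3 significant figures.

Convert: T₁ = 357.2 K.
Reversible adiabatic, γ = 1.30: P₂ = P₁·(T₂/T₁)^(γ/(γ−1)) = 0.1962 bar; V₂ = V₁·(T₁/T₂)^(1/(γ−1)) = 0.3468 L.

P₂ ≈ 0.196 bar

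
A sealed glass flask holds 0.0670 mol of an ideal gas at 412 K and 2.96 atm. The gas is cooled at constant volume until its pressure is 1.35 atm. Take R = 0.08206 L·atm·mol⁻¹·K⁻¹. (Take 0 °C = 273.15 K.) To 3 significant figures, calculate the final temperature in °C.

From PV = nRT: V₁ = nRT₁/P₁ = 0.7653 L.
V constant ⇒ P ∝ T: V₂ = V₁; T₂ = T₁·(P₂/P₁) = 187.9 K.

T₂ ≈ -85.2 °C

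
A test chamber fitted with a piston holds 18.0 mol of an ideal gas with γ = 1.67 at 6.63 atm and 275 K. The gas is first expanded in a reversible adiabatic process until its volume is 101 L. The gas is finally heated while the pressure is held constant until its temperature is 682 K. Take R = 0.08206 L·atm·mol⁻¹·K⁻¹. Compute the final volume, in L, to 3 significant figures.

V₃ ≈ 350 L

From PV = nRT: V₁ = nRT₁/P₁ = 61.27 L.
Adiabatic (γ = 1.67), T V^(γ−1) and P V^γ constant: T₂ = T₁·(V₁/V₂)^(γ−1) = 196.7 K; P₂ = P₁·(V₁/V₂)^γ = 2.877 atm.
P constant ⇒ V ∝ T: P₃ = P₂; V₃ = V₂·(T₃/T₂) = 350.1 L.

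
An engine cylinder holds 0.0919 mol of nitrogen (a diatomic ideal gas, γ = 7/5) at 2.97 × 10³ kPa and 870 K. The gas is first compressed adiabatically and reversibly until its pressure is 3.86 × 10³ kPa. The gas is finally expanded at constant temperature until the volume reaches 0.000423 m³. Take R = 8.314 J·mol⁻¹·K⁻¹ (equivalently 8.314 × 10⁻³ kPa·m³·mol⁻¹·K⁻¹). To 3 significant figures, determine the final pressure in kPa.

P₃ ≈ 1.69e+03 kPa

From PV = nRT: V₁ = nRT₁/P₁ = 0.0002238 m³.
Adiabatic (γ = 7/5), T V^(γ−1) and P V^γ constant: T₂ = T₁·(P₂/P₁)^((γ−1)/γ) = 937.7 K; V₂ = V₁·(P₁/P₂)^(1/γ) = 0.0001856 m³.
T constant ⇒ Boyle's law P V = const: T₃ = T₂; P₃ = P₂·(V₂/V₃) = 1694 kPa.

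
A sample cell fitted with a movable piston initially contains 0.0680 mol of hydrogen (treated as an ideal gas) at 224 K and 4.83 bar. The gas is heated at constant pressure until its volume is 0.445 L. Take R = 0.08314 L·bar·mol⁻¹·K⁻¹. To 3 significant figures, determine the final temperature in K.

T₂ ≈ 380 K

From PV = nRT: V₁ = nRT₁/P₁ = 0.2622 L.
Isobaric, so V/T is constant: P₂ = P₁; T₂ = T₁·(V₂/V₁) = 380.2 K.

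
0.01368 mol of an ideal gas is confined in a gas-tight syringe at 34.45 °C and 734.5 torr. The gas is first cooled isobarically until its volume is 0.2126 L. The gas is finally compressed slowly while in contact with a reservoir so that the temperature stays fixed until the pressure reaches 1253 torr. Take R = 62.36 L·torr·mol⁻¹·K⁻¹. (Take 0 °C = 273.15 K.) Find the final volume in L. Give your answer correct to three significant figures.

Convert: T₁ = 307.6 K.
From PV = nRT: V₁ = nRT₁/P₁ = 0.3573 L.
Isobaric, so V/T is constant: P₂ = P₁; T₂ = T₁·(V₂/V₁) = 183.0 K.
Isothermal, so P V is constant: T₃ = T₂; V₃ = V₂·(P₂/P₃) = 0.1246 L.

V₃ ≈ 0.125 L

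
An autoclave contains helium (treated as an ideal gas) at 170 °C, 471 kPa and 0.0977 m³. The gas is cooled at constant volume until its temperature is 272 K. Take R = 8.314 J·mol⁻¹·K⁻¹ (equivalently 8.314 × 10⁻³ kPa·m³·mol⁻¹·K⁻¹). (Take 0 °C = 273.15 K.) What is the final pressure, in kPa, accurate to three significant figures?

P₂ ≈ 289 kPa

Convert: T₁ = 443.1 K.
Isochoric, so P/T is constant: V₂ = V₁; P₂ = P₁·(T₂/T₁) = 289.1 kPa.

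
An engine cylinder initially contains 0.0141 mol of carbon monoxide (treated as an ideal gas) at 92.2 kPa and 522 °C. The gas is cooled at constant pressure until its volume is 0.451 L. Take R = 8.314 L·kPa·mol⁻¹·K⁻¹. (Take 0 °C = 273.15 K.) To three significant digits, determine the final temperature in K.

T₂ ≈ 355 K

Convert: T₁ = 795.1 K.
From PV = nRT: V₁ = nRT₁/P₁ = 1.011 L.
Isobaric, so V/T is constant: P₂ = P₁; T₂ = T₁·(V₂/V₁) = 354.7 K.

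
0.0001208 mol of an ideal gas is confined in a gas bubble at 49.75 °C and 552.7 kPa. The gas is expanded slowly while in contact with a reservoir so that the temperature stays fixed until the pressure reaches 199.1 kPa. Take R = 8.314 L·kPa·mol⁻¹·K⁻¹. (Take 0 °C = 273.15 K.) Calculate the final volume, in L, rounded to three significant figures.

Convert: T₁ = 322.9 K.
From PV = nRT: V₁ = nRT₁/P₁ = 0.0005868 L.
Isothermal, so P V is constant: T₂ = T₁; V₂ = V₁·(P₁/P₂) = 0.001629 L.

V₂ ≈ 0.00163 L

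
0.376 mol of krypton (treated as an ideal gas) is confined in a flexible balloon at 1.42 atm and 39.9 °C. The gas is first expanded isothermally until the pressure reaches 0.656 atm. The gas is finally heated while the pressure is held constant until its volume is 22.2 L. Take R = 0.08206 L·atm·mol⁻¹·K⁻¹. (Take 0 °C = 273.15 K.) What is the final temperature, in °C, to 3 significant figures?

T₃ ≈ 199 °C

Convert: T₁ = 313.0 K.
From PV = nRT: V₁ = nRT₁/P₁ = 6.802 L.
Isothermal, so P V is constant: T₂ = T₁; V₂ = V₁·(P₁/P₂) = 14.72 L.
Isobaric, so V/T is constant: P₃ = P₂; T₃ = T₂·(V₃/V₂) = 472.0 K.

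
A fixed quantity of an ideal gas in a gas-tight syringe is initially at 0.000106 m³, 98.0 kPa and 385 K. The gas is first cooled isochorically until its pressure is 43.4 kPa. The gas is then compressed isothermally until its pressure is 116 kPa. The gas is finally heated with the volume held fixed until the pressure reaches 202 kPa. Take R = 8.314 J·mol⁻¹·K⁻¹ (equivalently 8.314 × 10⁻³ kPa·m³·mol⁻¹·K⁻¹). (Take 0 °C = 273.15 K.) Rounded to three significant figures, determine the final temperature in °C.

Isochoric, so P/T is constant: V₂ = V₁; T₂ = T₁·(P₂/P₁) = 170.5 K.
Isothermal, so P V is constant: T₃ = T₂; V₃ = V₂·(P₂/P₃) = 3.966e-05 m³.
Isochoric, so P/T is constant: V₄ = V₃; T₄ = T₃·(P₄/P₃) = 296.9 K.

T₄ ≈ 23.8 °C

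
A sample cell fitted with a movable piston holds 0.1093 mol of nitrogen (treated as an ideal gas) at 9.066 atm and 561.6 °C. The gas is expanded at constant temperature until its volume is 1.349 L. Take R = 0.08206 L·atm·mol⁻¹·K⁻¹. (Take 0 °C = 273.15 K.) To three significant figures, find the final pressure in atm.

P₂ ≈ 5.55 atm

Convert: T₁ = 834.8 K.
From PV = nRT: V₁ = nRT₁/P₁ = 0.8258 L.
Isothermal, so P V is constant: T₂ = T₁; P₂ = P₁·(V₁/V₂) = 5.550 atm.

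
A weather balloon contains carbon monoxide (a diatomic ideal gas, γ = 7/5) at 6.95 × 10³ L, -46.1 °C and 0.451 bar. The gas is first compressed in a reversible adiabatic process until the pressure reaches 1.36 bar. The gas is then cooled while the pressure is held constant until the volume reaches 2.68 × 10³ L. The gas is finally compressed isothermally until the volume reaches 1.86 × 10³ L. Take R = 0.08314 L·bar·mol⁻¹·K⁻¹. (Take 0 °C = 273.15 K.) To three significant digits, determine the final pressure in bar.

Convert: T₁ = 227.0 K.
Adiabatic (γ = 7/5), T V^(γ−1) and P V^γ constant: T₂ = T₁·(P₂/P₁)^((γ−1)/γ) = 311.2 K; V₂ = V₁·(P₁/P₂)^(1/γ) = 3159 L.
Isobaric, so V/T is constant: P₃ = P₂; T₃ = T₂·(V₃/V₂) = 264.0 K.
T constant ⇒ Boyle's law P V = const: T₄ = T₃; P₄ = P₃·(V₃/V₄) = 1.960 bar.

P₄ ≈ 1.96 bar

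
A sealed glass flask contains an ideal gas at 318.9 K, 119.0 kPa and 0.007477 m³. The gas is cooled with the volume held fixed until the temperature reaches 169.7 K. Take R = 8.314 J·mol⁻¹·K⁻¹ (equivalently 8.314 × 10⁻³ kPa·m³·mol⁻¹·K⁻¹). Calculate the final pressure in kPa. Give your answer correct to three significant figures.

P₂ ≈ 63.3 kPa

V constant ⇒ P ∝ T: V₂ = V₁; P₂ = P₁·(T₂/T₁) = 63.32 kPa.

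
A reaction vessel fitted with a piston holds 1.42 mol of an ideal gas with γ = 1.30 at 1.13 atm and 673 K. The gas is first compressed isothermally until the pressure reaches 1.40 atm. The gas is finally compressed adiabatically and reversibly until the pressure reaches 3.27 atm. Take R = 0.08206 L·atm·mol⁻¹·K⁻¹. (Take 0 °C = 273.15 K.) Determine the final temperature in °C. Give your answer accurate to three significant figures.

T₃ ≈ 545 °C

From PV = nRT: V₁ = nRT₁/P₁ = 69.40 L.
Isothermal, so P V is constant: T₂ = T₁; V₂ = V₁·(P₁/P₂) = 56.02 L.
Reversible adiabatic, γ = 1.30: T₃ = T₂·(P₃/P₂)^((γ−1)/γ) = 818.5 K; V₃ = V₂·(P₂/P₃)^(1/γ) = 29.17 L.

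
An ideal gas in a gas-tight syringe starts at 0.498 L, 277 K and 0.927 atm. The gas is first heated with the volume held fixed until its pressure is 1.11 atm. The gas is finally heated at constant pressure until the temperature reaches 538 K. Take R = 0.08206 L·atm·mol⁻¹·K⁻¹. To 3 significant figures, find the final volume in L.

Isochoric, so P/T is constant: V₂ = V₁; T₂ = T₁·(P₂/P₁) = 331.7 K.
Isobaric, so V/T is constant: P₃ = P₂; V₃ = V₂·(T₃/T₂) = 0.8078 L.

V₃ ≈ 0.808 L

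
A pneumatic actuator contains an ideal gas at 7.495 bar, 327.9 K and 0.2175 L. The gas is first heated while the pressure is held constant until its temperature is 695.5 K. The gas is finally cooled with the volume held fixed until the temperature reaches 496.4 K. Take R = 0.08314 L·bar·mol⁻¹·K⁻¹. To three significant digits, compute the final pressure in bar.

P₃ ≈ 5.35 bar

P constant ⇒ V ∝ T: P₂ = P₁; V₂ = V₁·(T₂/T₁) = 0.4613 L.
V constant ⇒ P ∝ T: V₃ = V₂; P₃ = P₂·(T₃/T₂) = 5.349 bar.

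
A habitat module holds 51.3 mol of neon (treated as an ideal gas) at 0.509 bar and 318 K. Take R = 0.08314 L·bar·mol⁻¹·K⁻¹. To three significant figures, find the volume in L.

PV = nRT ⇒ V = nRT/P = (51.3 × 0.08314 × 318) / 0.509

V ≈ 2.66e+03 L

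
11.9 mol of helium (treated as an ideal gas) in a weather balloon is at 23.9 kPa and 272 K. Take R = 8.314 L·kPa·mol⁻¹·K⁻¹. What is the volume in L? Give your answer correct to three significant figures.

V ≈ 1.13e+03 L

PV = nRT ⇒ V = nRT/P = (11.9 × 8.314 × 272) / 23.9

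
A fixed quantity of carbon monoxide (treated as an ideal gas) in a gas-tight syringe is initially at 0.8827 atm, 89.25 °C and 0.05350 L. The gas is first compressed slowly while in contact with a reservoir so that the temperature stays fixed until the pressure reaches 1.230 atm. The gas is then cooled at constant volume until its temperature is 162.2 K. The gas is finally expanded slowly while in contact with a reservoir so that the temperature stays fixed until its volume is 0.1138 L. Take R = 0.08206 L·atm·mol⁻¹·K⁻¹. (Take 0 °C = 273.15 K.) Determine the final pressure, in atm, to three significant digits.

Convert: T₁ = 362.4 K.
Isothermal, so P V is constant: T₂ = T₁; V₂ = V₁·(P₁/P₂) = 0.03839 L.
Isochoric, so P/T is constant: V₃ = V₂; P₃ = P₂·(T₃/T₂) = 0.5505 atm.
T constant ⇒ Boyle's law P V = const: T₄ = T₃; P₄ = P₃·(V₃/V₄) = 0.1857 atm.

P₄ ≈ 0.186 atm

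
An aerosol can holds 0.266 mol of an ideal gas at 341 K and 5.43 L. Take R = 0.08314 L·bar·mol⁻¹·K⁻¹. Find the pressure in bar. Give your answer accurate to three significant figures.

PV = nRT ⇒ P = nRT/V = (0.266 × 0.08314 × 341) / 5.43

P ≈ 1.39 bar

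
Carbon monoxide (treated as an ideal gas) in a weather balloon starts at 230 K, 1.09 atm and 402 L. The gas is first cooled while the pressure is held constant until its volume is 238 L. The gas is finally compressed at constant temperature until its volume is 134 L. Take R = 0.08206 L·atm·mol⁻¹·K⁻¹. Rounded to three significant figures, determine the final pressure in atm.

P₃ ≈ 1.94 atm

P constant ⇒ V ∝ T: P₂ = P₁; T₂ = T₁·(V₂/V₁) = 136.2 K.
T constant ⇒ Boyle's law P V = const: T₃ = T₂; P₃ = P₂·(V₂/V₃) = 1.936 atm.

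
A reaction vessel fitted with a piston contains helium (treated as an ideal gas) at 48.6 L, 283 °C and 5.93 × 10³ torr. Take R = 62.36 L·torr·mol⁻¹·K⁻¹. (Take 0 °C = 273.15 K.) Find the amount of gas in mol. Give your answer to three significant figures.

Convert: T = 556.15 K.
PV = nRT ⇒ n = PV/(RT) = (5.93e+03 × 48.6) / (62.36 × 556.15)

n ≈ 8.31 mol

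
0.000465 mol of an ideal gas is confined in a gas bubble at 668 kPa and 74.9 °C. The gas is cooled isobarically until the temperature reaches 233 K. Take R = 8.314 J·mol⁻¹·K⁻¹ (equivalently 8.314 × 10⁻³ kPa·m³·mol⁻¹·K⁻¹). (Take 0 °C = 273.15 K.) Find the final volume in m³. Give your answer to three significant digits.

Convert: T₁ = 348.0 K.
From PV = nRT: V₁ = nRT₁/P₁ = 2.014e-06 m³.
P constant ⇒ V ∝ T: P₂ = P₁; V₂ = V₁·(T₂/T₁) = 1.348e-06 m³.

V₂ ≈ 1.35e-06 m³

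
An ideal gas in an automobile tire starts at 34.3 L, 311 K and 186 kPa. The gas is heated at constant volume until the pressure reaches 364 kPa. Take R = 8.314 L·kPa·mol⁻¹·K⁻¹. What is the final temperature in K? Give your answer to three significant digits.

T₂ ≈ 609 K

V constant ⇒ P ∝ T: V₂ = V₁; T₂ = T₁·(P₂/P₁) = 608.6 K.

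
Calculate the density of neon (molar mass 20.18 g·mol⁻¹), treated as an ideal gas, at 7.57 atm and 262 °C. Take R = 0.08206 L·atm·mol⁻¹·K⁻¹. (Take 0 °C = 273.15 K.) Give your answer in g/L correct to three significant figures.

ρ = PM/(RT) = (7.57 × 20.18) / (0.08206 × 535.1)

ρ ≈ 3.48 g/L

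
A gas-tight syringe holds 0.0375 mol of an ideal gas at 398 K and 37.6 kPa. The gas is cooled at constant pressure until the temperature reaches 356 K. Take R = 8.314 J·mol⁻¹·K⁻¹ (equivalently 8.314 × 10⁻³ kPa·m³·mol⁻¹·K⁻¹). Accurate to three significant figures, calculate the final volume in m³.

V₂ ≈ 0.00295 m³

From PV = nRT: V₁ = nRT₁/P₁ = 0.003300 m³.
P constant ⇒ V ∝ T: P₂ = P₁; V₂ = V₁·(T₂/T₁) = 0.002952 m³.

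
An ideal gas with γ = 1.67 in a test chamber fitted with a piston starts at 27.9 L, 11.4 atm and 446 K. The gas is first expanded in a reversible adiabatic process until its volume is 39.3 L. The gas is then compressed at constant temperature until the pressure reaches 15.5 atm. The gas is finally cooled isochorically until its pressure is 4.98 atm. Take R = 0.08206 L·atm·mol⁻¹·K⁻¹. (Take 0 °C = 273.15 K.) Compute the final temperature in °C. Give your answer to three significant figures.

Reversible adiabatic, γ = 1.67: T₂ = T₁·(V₁/V₂)^(γ−1) = 354.5 K; P₂ = P₁·(V₁/V₂)^γ = 6.433 atm.
T constant ⇒ Boyle's law P V = const: T₃ = T₂; V₃ = V₂·(P₂/P₃) = 16.31 L.
V constant ⇒ P ∝ T: V₄ = V₃; T₄ = T₃·(P₄/P₃) = 113.9 K.

T₄ ≈ -159 °C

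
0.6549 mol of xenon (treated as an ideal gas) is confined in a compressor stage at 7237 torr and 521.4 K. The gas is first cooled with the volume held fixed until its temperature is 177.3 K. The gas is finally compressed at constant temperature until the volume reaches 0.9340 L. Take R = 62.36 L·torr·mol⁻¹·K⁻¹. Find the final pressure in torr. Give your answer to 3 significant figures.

From PV = nRT: V₁ = nRT₁/P₁ = 2.942 L.
Isochoric, so P/T is constant: V₂ = V₁; P₂ = P₁·(T₂/T₁) = 2461 torr.
T constant ⇒ Boyle's law P V = const: T₃ = T₂; P₃ = P₂·(V₂/V₃) = 7753 torr.

P₃ ≈ 7.75e+03 torr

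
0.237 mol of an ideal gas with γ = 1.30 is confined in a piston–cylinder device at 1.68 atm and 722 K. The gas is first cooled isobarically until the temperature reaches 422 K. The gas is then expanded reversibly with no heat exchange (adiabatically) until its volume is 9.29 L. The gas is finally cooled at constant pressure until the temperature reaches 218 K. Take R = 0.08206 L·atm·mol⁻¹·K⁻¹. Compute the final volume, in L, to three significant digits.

V₄ ≈ 5.82 L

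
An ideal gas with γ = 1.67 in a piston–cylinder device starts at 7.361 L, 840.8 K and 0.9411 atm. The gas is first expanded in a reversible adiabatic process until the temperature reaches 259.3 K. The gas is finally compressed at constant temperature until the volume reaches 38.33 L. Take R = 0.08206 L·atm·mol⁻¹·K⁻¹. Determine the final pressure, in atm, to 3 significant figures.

P₃ ≈ 0.0557 atm

Reversible adiabatic, γ = 1.67: P₂ = P₁·(T₂/T₁)^(γ/(γ−1)) = 0.05014 atm; V₂ = V₁·(T₁/T₂)^(1/(γ−1)) = 42.60 L.
Isothermal, so P V is constant: T₃ = T₂; P₃ = P₂·(V₂/V₃) = 0.05574 atm.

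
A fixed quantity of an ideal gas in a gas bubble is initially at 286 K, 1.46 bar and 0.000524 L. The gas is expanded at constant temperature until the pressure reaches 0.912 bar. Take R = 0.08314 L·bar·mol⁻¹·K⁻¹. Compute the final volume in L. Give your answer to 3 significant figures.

V₂ ≈ 0.000839 L

Isothermal, so P V is constant: T₂ = T₁; V₂ = V₁·(P₁/P₂) = 0.0008389 L.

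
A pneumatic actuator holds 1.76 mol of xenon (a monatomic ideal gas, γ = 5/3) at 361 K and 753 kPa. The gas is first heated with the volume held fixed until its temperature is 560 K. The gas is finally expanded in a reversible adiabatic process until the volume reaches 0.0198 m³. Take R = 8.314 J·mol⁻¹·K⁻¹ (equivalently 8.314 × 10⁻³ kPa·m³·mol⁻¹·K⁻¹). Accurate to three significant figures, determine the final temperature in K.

T₃ ≈ 280 K

From PV = nRT: V₁ = nRT₁/P₁ = 0.007015 m³.
V constant ⇒ P ∝ T: V₂ = V₁; P₂ = P₁·(T₂/T₁) = 1168 kPa.
Adiabatic (γ = 5/3), T V^(γ−1) and P V^γ constant: T₃ = T₂·(V₂/V₃)^(γ−1) = 280.4 K; P₃ = P₂·(V₂/V₃)^γ = 207.2 kPa.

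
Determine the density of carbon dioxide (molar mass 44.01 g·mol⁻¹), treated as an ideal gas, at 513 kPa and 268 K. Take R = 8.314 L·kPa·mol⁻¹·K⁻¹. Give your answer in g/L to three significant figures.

ρ ≈ 10.1 g/L

ρ = PM/(RT) = (513 × 44.01) / (8.314 × 268.0)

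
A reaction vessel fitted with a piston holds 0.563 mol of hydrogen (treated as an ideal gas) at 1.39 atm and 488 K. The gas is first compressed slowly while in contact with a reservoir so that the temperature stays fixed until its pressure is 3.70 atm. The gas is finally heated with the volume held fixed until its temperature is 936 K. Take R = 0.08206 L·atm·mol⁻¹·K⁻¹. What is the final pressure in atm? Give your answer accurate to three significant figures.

From PV = nRT: V₁ = nRT₁/P₁ = 16.22 L.
T constant ⇒ Boyle's law P V = const: T₂ = T₁; V₂ = V₁·(P₁/P₂) = 6.093 L.
V constant ⇒ P ∝ T: V₃ = V₂; P₃ = P₂·(T₃/T₂) = 7.097 atm.

P₃ ≈ 7.10 atm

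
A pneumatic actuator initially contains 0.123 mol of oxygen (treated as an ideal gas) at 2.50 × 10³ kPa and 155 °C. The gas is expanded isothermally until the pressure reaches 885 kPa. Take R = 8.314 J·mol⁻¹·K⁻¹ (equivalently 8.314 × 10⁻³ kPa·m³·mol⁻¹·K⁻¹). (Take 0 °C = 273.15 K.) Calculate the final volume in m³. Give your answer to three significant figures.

V₂ ≈ 0.000495 m³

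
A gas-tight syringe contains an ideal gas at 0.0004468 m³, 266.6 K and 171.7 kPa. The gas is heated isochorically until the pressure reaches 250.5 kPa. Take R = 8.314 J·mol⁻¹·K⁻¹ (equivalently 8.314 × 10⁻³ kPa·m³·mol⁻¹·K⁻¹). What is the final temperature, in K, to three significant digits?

Isochoric, so P/T is constant: V₂ = V₁; T₂ = T₁·(P₂/P₁) = 389.0 K.

T₂ ≈ 389 K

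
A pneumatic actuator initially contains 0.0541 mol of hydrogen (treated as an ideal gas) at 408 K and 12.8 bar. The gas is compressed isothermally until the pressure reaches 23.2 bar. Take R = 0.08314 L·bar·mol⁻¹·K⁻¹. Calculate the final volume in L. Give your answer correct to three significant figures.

From PV = nRT: V₁ = nRT₁/P₁ = 0.1434 L.
T constant ⇒ Boyle's law P V = const: T₂ = T₁; V₂ = V₁·(P₁/P₂) = 0.07910 L.

V₂ ≈ 0.0791 L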